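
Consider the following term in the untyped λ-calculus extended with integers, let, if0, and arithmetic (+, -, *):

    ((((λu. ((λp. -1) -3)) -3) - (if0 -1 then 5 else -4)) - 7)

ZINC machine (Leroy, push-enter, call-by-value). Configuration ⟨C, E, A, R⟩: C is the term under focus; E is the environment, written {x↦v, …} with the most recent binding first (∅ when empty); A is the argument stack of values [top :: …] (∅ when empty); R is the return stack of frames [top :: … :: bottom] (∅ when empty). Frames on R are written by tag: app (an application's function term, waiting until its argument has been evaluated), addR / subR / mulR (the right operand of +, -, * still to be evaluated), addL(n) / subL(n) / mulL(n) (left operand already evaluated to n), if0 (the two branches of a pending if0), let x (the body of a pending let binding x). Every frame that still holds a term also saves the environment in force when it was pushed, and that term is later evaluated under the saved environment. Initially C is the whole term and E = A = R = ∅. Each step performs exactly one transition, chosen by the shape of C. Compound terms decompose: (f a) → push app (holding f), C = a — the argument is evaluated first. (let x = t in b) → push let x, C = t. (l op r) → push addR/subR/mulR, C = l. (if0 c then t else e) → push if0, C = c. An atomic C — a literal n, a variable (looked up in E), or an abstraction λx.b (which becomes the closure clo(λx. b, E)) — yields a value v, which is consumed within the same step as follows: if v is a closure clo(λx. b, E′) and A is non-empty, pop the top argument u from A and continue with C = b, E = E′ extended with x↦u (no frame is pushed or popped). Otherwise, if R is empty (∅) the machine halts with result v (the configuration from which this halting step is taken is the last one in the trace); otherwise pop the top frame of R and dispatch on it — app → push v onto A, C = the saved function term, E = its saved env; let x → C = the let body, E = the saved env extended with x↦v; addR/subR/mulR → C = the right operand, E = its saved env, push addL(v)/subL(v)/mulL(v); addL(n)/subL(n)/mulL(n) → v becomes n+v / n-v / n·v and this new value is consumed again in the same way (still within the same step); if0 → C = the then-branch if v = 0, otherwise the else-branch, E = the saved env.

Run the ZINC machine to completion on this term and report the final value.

[0] [C=((((λu. ((λp. -1) -3)) -3) - (if0 -1 then 5 else -4)) - 7) | E=∅ | A=∅ | R=∅]
[1] [C=(((λu. ((λp. -1) -3)) -3) - (if0 -1 then 5 else -4)) | E=∅ | A=∅ | R=[subR]]
[2] [C=((λu. ((λp. -1) -3)) -3) | E=∅ | A=∅ | R=[subR :: subR]]
[3] [C=-3 | E=∅ | A=∅ | R=[app :: subR :: subR]]
[4] [C=(λu. ((λp. -1) -3)) | E=∅ | A=[-3] | R=[subR :: subR]]
[5] [C=((λp. -1) -3) | E={u↦-3} | A=∅ | R=[subR :: subR]]
[6] [C=-3 | E={u↦-3} | A=∅ | R=[app :: subR :: subR]]
[7] [C=(λp. -1) | E={u↦-3} | A=[-3] | R=[subR :: subR]]
[8] [C=-1 | E={p↦-3, u↦-3} | A=∅ | R=[subR :: subR]]
[9] [C=(if0 -1 then 5 else -4) | E=∅ | A=∅ | R=[subL(-1) :: subR]]
[10] [C=-1 | E=∅ | A=∅ | R=[if0 :: subL(-1) :: subR]]
[11] [C=-4 | E=∅ | A=∅ | R=[subL(-1) :: subR]]
[12] [C=7 | E=∅ | A=∅ | R=[subL(3)]]
→ final value -4

Answer: -4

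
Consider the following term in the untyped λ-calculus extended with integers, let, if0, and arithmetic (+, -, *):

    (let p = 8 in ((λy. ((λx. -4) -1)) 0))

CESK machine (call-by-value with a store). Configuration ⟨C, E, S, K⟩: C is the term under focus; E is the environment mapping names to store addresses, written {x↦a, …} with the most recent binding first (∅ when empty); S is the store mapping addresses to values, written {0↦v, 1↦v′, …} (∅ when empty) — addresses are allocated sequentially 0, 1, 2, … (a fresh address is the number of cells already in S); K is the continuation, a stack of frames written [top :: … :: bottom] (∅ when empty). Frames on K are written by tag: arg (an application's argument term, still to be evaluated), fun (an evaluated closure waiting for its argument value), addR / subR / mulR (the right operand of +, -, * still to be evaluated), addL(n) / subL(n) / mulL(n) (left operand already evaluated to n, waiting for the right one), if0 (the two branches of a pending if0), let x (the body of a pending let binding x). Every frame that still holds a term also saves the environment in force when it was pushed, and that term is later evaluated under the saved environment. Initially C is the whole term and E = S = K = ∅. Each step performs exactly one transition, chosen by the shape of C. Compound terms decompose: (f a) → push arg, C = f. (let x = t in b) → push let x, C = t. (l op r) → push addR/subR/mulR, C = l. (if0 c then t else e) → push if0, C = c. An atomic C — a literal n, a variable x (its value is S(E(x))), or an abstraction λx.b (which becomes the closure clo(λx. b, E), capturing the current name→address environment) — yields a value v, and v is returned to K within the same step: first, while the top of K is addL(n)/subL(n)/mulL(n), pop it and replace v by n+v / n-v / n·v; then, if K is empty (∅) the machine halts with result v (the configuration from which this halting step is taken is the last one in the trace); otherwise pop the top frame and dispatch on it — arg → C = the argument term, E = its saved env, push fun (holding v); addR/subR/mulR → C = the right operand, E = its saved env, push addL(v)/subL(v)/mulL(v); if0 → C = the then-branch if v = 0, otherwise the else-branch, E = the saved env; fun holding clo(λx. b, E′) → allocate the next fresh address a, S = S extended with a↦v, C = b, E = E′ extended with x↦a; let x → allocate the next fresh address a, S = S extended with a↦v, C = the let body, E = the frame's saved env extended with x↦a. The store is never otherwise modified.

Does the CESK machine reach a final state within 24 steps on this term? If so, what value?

[0] [C=(let p = 8 in ((λy. ((λx. -4) -1)) 0)) | E=∅ | S=∅ | K=∅]
[1] [C=8 | E=∅ | S=∅ | K=[let p]]
[2] [C=((λy. ((λx. -4) -1)) 0) | E={p↦0} | S={0↦8} | K=∅]
[3] [C=(λy. ((λx. -4) -1)) | E={p↦0} | S={0↦8} | K=[arg]]
[4] [C=0 | E={p↦0} | S={0↦8} | K=[fun]]
[5] [C=((λx. -4) -1) | E={y↦1, p↦0} | S={0↦8, 1↦0} | K=∅]
[6] [C=(λx. -4) | E={y↦1, p↦0} | S={0↦8, 1↦0} | K=[arg]]
[7] [C=-1 | E={y↦1, p↦0} | S={0↦8, 1↦0} | K=[fun]]
[8] [C=-4 | E={x↦2, y↦1, p↦0} | S={0↦8, 1↦0, 2↦-1} | K=∅]
→ final value -4

Answer: -4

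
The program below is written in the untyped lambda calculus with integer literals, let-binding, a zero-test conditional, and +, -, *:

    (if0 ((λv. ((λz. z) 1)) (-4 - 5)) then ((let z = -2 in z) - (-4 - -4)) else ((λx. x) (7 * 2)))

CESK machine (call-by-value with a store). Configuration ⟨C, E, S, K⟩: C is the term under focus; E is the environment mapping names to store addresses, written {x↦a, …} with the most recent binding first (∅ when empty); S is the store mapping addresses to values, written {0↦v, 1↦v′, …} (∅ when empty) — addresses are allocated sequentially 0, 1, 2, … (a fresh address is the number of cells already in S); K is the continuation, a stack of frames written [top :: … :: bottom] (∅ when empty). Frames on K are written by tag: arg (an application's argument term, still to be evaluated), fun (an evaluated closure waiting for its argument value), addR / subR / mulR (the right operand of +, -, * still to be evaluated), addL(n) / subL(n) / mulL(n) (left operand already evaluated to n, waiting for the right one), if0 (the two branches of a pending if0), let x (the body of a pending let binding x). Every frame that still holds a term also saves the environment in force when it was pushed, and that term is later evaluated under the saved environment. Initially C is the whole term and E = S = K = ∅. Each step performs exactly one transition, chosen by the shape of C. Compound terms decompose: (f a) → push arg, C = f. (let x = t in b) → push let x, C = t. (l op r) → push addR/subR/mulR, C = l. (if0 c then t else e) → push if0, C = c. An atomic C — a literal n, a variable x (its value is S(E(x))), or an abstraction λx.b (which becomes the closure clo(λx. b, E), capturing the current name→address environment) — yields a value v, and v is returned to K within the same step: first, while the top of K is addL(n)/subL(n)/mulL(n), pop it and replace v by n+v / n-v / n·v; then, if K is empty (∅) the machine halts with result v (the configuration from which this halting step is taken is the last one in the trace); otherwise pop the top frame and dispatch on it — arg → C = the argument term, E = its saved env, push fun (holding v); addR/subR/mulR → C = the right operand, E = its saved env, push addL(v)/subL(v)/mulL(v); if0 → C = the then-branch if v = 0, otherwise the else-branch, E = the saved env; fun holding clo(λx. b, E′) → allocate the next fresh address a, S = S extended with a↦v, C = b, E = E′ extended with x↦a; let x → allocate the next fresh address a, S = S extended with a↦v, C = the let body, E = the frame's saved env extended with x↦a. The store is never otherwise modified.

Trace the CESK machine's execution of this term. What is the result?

0. <C=(if0 ((λv. ((λz. z) 1)) (-4 - 5)) then ((let z = -2 in z) - (-4 - -4)) else ((λx. x) (7 * 2))), E=∅, S=∅, K=∅>
1. <C=((λv. ((λz. z) 1)) (-4 - 5)), E=∅, S=∅, K=[if0]>
2. <C=(λv. ((λz. z) 1)), E=∅, S=∅, K=[arg :: if0]>
3. <C=(-4 - 5), E=∅, S=∅, K=[fun :: if0]>
4. <C=-4, E=∅, S=∅, K=[subR :: fun :: if0]>
5. <C=5, E=∅, S=∅, K=[subL(-4) :: fun :: if0]>
6. <C=((λz. z) 1), E={v↦0}, S={0↦-9}, K=[if0]>
7. <C=(λz. z), E={v↦0}, S={0↦-9}, K=[arg :: if0]>
8. <C=1, E={v↦0}, S={0↦-9}, K=[fun :: if0]>
9. <C=z, E={z↦1, v↦0}, S={0↦-9, 1↦1}, K=[if0]>
10. <C=((λx. x) (7 * 2)), E=∅, S={0↦-9, 1↦1}, K=∅>
11. <C=(λx. x), E=∅, S={0↦-9, 1↦1}, K=[arg]>
12. <C=(7 * 2), E=∅, S={0↦-9, 1↦1}, K=[fun]>
13. <C=7, E=∅, S={0↦-9, 1↦1}, K=[mulR :: fun]>
14. <C=2, E=∅, S={0↦-9, 1↦1}, K=[mulL(7) :: fun]>
15. <C=x, E={x↦2}, S={0↦-9, 1↦1, 2↦14}, K=∅>
→ final value 14

Answer: 14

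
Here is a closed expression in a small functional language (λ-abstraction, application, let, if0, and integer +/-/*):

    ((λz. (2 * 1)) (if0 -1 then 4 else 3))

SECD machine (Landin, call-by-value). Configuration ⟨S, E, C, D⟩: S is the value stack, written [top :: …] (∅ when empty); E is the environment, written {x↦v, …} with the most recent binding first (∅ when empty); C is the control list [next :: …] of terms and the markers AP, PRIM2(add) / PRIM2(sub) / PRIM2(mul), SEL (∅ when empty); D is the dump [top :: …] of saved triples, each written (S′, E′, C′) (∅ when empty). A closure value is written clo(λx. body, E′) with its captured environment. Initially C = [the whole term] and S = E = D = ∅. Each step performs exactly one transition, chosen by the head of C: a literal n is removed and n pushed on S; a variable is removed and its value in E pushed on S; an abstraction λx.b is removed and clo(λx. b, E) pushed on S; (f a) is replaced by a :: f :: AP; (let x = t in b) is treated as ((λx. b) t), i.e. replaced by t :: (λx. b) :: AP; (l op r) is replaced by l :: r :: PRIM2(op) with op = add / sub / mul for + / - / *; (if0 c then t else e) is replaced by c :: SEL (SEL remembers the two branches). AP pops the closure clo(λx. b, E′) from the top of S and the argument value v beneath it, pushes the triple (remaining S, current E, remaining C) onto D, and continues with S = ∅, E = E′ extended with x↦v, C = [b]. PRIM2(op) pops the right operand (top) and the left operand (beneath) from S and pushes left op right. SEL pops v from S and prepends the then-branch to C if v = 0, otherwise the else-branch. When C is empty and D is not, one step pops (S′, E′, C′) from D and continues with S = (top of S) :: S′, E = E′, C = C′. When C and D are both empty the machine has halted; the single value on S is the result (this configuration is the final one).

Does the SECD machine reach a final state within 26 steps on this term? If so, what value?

t=0: <S=∅, E=∅, C=[((λz. (2 * 1)) (if0 -1 then 4 else 3))], D=∅>
t=1: <S=∅, E=∅, C=[(if0 -1 then 4 else 3) :: (λz. (2 * 1)) :: AP], D=∅>
t=2: <S=∅, E=∅, C=[-1 :: SEL :: (λz. (2 * 1)) :: AP], D=∅>
t=3: <S=[-1], E=∅, C=[SEL :: (λz. (2 * 1)) :: AP], D=∅>
t=4: <S=∅, E=∅, C=[3 :: (λz. (2 * 1)) :: AP], D=∅>
t=5: <S=[3], E=∅, C=[(λz. (2 * 1)) :: AP], D=∅>
t=6: <S=[clo(λz. (2 * 1), ∅) :: 3], E=∅, C=[AP], D=∅>
t=7: <S=∅, E={z↦3}, C=[(2 * 1)], D=[(∅, ∅, ∅)]>
t=8: <S=∅, E={z↦3}, C=[2 :: 1 :: PRIM2(mul)], D=[(∅, ∅, ∅)]>
t=9: <S=[2], E={z↦3}, C=[1 :: PRIM2(mul)], D=[(∅, ∅, ∅)]>
t=10: <S=[1 :: 2], E={z↦3}, C=[PRIM2(mul)], D=[(∅, ∅, ∅)]>
t=11: <S=[2], E={z↦3}, C=∅, D=[(∅, ∅, ∅)]>
t=12: <S=[2], E=∅, C=∅, D=∅>
→ final value 2

Answer: 2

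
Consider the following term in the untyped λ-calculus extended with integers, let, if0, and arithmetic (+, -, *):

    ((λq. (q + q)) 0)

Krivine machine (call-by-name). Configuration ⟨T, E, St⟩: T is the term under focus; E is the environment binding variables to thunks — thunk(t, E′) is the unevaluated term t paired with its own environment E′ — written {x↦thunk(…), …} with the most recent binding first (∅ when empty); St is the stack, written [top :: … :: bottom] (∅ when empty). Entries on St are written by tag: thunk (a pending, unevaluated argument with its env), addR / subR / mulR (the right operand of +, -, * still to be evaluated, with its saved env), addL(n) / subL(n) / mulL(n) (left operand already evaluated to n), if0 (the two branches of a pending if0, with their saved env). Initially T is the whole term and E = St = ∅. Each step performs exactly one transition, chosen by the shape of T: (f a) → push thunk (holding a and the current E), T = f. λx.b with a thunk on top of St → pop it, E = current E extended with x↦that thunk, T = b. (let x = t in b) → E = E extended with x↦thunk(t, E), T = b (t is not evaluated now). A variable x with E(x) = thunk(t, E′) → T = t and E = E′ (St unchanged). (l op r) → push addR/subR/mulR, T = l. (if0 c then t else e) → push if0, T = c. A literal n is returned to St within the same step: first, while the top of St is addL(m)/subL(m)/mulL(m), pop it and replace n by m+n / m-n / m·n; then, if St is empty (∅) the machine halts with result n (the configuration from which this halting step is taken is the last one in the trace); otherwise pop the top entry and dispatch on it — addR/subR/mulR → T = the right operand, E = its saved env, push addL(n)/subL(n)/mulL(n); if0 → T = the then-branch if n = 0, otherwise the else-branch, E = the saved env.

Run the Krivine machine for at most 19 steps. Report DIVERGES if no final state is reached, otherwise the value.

t=0: [T=((λq. (q + q)) 0) | E=∅ | St=∅]
t=1: [T=(λq. (q + q)) | E=∅ | St=[thunk]]
t=2: [T=(q + q) | E={q↦thunk(0, ∅)} | St=∅]
t=3: [T=q | E={q↦thunk(0, ∅)} | St=[addR]]
t=4: [T=0 | E=∅ | St=[addR]]
t=5: [T=q | E={q↦thunk(0, ∅)} | St=[addL(0)]]
t=6: [T=0 | E=∅ | St=[addL(0)]]
→ final value 0

Answer: 0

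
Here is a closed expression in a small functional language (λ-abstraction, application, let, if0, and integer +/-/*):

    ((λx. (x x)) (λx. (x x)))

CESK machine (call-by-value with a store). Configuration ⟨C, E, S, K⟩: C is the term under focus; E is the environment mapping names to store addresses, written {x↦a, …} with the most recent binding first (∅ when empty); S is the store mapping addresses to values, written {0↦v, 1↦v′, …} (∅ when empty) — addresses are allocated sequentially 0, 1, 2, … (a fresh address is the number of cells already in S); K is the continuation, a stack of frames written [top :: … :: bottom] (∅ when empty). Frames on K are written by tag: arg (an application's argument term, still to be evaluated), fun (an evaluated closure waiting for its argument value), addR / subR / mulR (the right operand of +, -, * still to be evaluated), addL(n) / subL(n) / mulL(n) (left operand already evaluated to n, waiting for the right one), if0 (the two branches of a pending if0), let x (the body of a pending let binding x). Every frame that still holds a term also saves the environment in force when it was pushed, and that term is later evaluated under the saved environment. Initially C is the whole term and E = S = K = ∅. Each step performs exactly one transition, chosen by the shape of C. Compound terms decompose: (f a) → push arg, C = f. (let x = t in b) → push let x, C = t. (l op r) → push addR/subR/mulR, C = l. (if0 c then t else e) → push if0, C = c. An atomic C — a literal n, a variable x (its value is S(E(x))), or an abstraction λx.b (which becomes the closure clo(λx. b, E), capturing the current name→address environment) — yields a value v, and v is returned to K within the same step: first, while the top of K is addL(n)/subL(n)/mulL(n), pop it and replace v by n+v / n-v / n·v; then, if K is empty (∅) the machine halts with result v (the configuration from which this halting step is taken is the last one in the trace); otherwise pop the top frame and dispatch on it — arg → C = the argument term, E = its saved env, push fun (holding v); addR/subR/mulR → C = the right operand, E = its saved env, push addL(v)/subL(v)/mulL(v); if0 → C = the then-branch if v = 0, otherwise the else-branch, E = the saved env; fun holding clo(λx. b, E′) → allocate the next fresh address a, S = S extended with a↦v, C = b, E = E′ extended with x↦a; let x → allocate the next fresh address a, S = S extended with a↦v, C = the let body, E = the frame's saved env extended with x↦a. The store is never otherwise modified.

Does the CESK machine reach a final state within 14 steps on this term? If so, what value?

Answer: DIVERGES (no final state within 14 steps)

Execution trace:
step 0: <C=((λx. (x x)) (λx. (x x))), E=∅, S=∅, K=∅>
step 1: <C=(λx. (x x)), E=∅, S=∅, K=[arg]>
step 2: <C=(λx. (x x)), E=∅, S=∅, K=[fun]>
step 3: <C=(x x), E={x↦0}, S={0↦clo(λx. (x x), ∅)}, K=∅>
step 4: <C=x, E={x↦0}, S={0↦clo(λx. (x x), ∅)}, K=[arg]>
step 5: <C=x, E={x↦0}, S={0↦clo(λx. (x x), ∅)}, K=[fun]>
step 6: <C=(x x), E={x↦1}, S={0↦clo(λx. (x x), ∅), 1↦clo(λx. (x x), ∅)}, K=∅>
step 7: <C=x, E={x↦1}, S={0↦clo(λx. (x x), ∅), 1↦clo(λx. (x x), ∅)}, K=[arg]>
step 8: <C=x, E={x↦1}, S={0↦clo(λx. (x x), ∅), 1↦clo(λx. (x x), ∅)}, K=[fun]>
step 9: <C=(x x), E={x↦2}, S={0↦clo(λx. (x x), ∅), 1↦clo(λx. (x x), ∅), 2↦clo(λx. (x x), ∅)}, K=∅>
step 10: <C=x, E={x↦2}, S={0↦clo(λx. (x x), ∅), 1↦clo(λx. (x x), ∅), 2↦clo(λx. (x x), ∅)}, K=[arg]>
step 11: <C=x, E={x↦2}, S={0↦clo(λx. (x x), ∅), 1↦clo(λx. (x x), ∅), 2↦clo(λx. (x x), ∅)}, K=[fun]>
step 12: <C=(x x), E={x↦3}, S={0↦clo(λx. (x x), ∅), 1↦clo(λx. (x x), ∅), 2↦clo(λx. (x x), ∅), 3↦clo(λx. (x x), ∅)}, K=∅>
step 13: <C=x, E={x↦3}, S={0↦clo(λx. (x x), ∅), 1↦clo(λx. (x x), ∅), 2↦clo(λx. (x x), ∅), 3↦clo(λx. (x x), ∅)}, K=[arg]>
step 14: <C=x, E={x↦3}, S={0↦clo(λx. (x x), ∅), 1↦clo(λx. (x x), ∅), 2↦clo(λx. (x x), ∅), 3↦clo(λx. (x x), ∅)}, K=[fun]>
→ 14 transitions taken and the configuration is still not final: no result within 14 steps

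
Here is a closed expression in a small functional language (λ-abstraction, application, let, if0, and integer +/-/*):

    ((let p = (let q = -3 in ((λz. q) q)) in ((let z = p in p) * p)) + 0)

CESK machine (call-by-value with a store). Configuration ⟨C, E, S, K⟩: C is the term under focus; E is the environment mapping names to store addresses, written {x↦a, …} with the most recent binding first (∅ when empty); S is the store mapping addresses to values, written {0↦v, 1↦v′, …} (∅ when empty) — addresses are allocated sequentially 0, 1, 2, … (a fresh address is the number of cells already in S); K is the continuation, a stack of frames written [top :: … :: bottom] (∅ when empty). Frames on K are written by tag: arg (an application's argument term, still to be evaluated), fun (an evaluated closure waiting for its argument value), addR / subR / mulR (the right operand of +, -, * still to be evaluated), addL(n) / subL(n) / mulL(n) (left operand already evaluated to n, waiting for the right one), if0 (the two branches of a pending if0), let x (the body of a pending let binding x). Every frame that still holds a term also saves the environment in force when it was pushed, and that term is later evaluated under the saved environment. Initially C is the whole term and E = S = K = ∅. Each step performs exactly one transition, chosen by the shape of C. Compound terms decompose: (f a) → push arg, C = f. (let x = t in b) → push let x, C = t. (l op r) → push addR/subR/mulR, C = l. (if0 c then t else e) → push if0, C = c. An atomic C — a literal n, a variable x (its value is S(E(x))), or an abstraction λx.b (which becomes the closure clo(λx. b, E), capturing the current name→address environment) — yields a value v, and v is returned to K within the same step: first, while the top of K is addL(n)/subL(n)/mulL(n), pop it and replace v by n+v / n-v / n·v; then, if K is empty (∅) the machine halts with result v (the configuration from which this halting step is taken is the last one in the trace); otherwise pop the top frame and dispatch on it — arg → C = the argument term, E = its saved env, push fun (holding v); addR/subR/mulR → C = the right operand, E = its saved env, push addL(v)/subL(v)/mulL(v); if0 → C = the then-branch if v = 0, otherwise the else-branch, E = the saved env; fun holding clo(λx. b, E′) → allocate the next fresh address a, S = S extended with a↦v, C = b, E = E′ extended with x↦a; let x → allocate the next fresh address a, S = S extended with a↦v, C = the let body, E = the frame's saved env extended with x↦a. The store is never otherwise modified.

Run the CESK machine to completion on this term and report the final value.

Answer: 9

Derivation:
t=0: ⟨C=((let p = (let q = -3 in ((λz. q) q)) in ((let z = p in p) * p)) + 0); E=∅; S=∅; K=∅⟩
t=1: ⟨C=(let p = (let q = -3 in ((λz. q) q)) in ((let z = p in p) * p)); E=∅; S=∅; K=[addR]⟩
t=2: ⟨C=(let q = -3 in ((λz. q) q)); E=∅; S=∅; K=[let p :: addR]⟩
t=3: ⟨C=-3; E=∅; S=∅; K=[let q :: let p :: addR]⟩
t=4: ⟨C=((λz. q) q); E={q↦0}; S={0↦-3}; K=[let p :: addR]⟩
t=5: ⟨C=(λz. q); E={q↦0}; S={0↦-3}; K=[arg :: let p :: addR]⟩
t=6: ⟨C=q; E={q↦0}; S={0↦-3}; K=[fun :: let p :: addR]⟩
t=7: ⟨C=q; E={z↦1, q↦0}; S={0↦-3, 1↦-3}; K=[let p :: addR]⟩
t=8: ⟨C=((let z = p in p) * p); E={p↦2}; S={0↦-3, 1↦-3, 2↦-3}; K=[addR]⟩
t=9: ⟨C=(let z = p in p); E={p↦2}; S={0↦-3, 1↦-3, 2↦-3}; K=[mulR :: addR]⟩
t=10: ⟨C=p; E={p↦2}; S={0↦-3, 1↦-3, 2↦-3}; K=[let z :: mulR :: addR]⟩
t=11: ⟨C=p; E={z↦3, p↦2}; S={0↦-3, 1↦-3, 2↦-3, 3↦-3}; K=[mulR :: addR]⟩
t=12: ⟨C=p; E={p↦2}; S={0↦-3, 1↦-3, 2↦-3, 3↦-3}; K=[mulL(-3) :: addR]⟩
t=13: ⟨C=0; E=∅; S={0↦-3, 1↦-3, 2↦-3, 3↦-3}; K=[addL(9)]⟩
→ final value 9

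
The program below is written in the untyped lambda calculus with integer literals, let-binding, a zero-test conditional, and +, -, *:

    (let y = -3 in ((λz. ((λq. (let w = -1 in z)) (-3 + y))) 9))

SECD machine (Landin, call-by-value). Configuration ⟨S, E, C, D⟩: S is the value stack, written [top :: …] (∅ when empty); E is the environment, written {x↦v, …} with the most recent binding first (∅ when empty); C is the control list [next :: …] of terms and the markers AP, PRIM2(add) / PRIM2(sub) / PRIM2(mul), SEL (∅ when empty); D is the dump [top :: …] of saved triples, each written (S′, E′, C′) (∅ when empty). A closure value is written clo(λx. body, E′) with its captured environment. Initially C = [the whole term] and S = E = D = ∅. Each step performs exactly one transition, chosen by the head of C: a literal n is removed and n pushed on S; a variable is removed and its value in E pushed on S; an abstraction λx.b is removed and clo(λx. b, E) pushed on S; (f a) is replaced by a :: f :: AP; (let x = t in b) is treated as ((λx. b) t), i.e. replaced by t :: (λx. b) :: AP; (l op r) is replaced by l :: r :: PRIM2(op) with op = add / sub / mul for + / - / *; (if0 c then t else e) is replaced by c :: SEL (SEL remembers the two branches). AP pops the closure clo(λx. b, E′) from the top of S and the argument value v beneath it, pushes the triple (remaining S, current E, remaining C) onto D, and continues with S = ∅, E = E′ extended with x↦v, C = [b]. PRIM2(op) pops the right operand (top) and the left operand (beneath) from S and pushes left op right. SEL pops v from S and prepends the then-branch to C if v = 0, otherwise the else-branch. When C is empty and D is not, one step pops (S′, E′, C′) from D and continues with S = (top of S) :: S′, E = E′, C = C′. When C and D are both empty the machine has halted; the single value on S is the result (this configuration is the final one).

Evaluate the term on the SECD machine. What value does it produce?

Answer: 9

Machine steps:
0. <S=∅, E=∅, C=[(let y = -3 in ((λz. ((λq. (let w = -1 in z)) (-3 + y))) 9))], D=∅>
1. <S=∅, E=∅, C=[-3 :: (λy. ((λz. ((λq. (let w = -1 in z)) (-3 + y))) 9)) :: AP], D=∅>
2. <S=[-3], E=∅, C=[(λy. ((λz. ((λq. (let w = -1 in z)) (-3 + y))) 9)) :: AP], D=∅>
3. <S=[clo(λy. ((λz. ((λq. (let w = -1 in z)) (-3 + y))) 9), ∅) :: -3], E=∅, C=[AP], D=∅>
4. <S=∅, E={y↦-3}, C=[((λz. ((λq. (let w = -1 in z)) (-3 + y))) 9)], D=[(∅, ∅, ∅)]>
5. <S=∅, E={y↦-3}, C=[9 :: (λz. ((λq. (let w = -1 in z)) (-3 + y))) :: AP], D=[(∅, ∅, ∅)]>
6. <S=[9], E={y↦-3}, C=[(λz. ((λq. (let w = -1 in z)) (-3 + y))) :: AP], D=[(∅, ∅, ∅)]>
7. <S=[clo(λz. ((λq. (let w = -1 in z)) (-3 + y)), {y↦-3}) :: 9], E={y↦-3}, C=[AP], D=[(∅, ∅, ∅)]>
8. <S=∅, E={z↦9, y↦-3}, C=[((λq. (let w = -1 in z)) (-3 + y))], D=[(∅, {y↦-3}, ∅) :: (∅, ∅, ∅)]>
9. <S=∅, E={z↦9, y↦-3}, C=[(-3 + y) :: (λq. (let w = -1 in z)) :: AP], D=[(∅, {y↦-3}, ∅) :: (∅, ∅, ∅)]>
10. <S=∅, E={z↦9, y↦-3}, C=[-3 :: y :: PRIM2(add) :: (λq. (let w = -1 in z)) :: AP], D=[(∅, {y↦-3}, ∅) :: (∅, ∅, ∅)]>
11. <S=[-3], E={z↦9, y↦-3}, C=[y :: PRIM2(add) :: (λq. (let w = -1 in z)) :: AP], D=[(∅, {y↦-3}, ∅) :: (∅, ∅, ∅)]>
12. <S=[-3 :: -3], E={z↦9, y↦-3}, C=[PRIM2(add) :: (λq. (let w = -1 in z)) :: AP], D=[(∅, {y↦-3}, ∅) :: (∅, ∅, ∅)]>
13. <S=[-6], E={z↦9, y↦-3}, C=[(λq. (let w = -1 in z)) :: AP], D=[(∅, {y↦-3}, ∅) :: (∅, ∅, ∅)]>
14. <S=[clo(λq. (let w = -1 in z), {z↦9, y↦-3}) :: -6], E={z↦9, y↦-3}, C=[AP], D=[(∅, {y↦-3}, ∅) :: (∅, ∅, ∅)]>
15. <S=∅, E={q↦-6, z↦9, y↦-3}, C=[(let w = -1 in z)], D=[(∅, {z↦9, y↦-3}, ∅) :: (∅, {y↦-3}, ∅) :: (∅, ∅, ∅)]>
16. <S=∅, E={q↦-6, z↦9, y↦-3}, C=[-1 :: (λw. z) :: AP], D=[(∅, {z↦9, y↦-3}, ∅) :: (∅, {y↦-3}, ∅) :: (∅, ∅, ∅)]>
17. <S=[-1], E={q↦-6, z↦9, y↦-3}, C=[(λw. z) :: AP], D=[(∅, {z↦9, y↦-3}, ∅) :: (∅, {y↦-3}, ∅) :: (∅, ∅, ∅)]>
18. <S=[clo(λw. z, {q↦-6, z↦9, y↦-3}) :: -1], E={q↦-6, z↦9, y↦-3}, C=[AP], D=[(∅, {z↦9, y↦-3}, ∅) :: (∅, {y↦-3}, ∅) :: (∅, ∅, ∅)]>
19. <S=∅, E={w↦-1, q↦-6, z↦9, y↦-3}, C=[z], D=[(∅, {q↦-6, z↦9, y↦-3}, ∅) :: (∅, {z↦9, y↦-3}, ∅) :: (∅, {y↦-3}, ∅) :: (∅, ∅, ∅)]>
20. <S=[9], E={w↦-1, q↦-6, z↦9, y↦-3}, C=∅, D=[(∅, {q↦-6, z↦9, y↦-3}, ∅) :: (∅, {z↦9, y↦-3}, ∅) :: (∅, {y↦-3}, ∅) :: (∅, ∅, ∅)]>
21. <S=[9], E={q↦-6, z↦9, y↦-3}, C=∅, D=[(∅, {z↦9, y↦-3}, ∅) :: (∅, {y↦-3}, ∅) :: (∅, ∅, ∅)]>
22. <S=[9], E={z↦9, y↦-3}, C=∅, D=[(∅, {y↦-3}, ∅) :: (∅, ∅, ∅)]>
23. <S=[9], E={y↦-3}, C=∅, D=[(∅, ∅, ∅)]>
24. <S=[9], E=∅, C=∅, D=∅>
→ final value 9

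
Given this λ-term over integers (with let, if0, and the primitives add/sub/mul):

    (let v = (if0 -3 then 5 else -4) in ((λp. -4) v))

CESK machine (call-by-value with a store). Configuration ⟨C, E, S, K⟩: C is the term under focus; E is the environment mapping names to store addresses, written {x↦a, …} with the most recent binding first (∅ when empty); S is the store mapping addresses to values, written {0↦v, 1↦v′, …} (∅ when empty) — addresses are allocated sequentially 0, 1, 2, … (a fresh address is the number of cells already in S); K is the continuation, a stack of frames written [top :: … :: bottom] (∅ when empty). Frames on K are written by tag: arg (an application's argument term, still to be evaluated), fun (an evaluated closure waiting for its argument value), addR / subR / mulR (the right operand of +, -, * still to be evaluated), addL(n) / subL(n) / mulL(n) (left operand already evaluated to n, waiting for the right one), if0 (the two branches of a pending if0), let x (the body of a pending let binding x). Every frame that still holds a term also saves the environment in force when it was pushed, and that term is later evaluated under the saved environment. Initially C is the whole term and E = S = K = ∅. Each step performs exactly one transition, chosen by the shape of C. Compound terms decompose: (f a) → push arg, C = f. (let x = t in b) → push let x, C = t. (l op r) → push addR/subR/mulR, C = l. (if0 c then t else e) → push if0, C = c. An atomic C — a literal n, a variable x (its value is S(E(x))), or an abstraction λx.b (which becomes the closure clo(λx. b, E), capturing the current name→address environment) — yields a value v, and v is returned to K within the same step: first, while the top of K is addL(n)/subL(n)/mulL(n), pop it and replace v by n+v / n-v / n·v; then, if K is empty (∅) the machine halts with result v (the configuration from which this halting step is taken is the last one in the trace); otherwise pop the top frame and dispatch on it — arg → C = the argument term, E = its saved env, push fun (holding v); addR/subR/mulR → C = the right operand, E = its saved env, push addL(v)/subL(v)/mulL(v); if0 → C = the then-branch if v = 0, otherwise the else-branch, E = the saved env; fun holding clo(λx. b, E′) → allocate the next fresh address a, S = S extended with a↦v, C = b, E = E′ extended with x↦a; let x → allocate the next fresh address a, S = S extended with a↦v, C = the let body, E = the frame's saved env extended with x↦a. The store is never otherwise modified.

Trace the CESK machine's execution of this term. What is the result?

[0] [C=(let v = (if0 -3 then 5 else -4) in ((λp. -4) v)) | E=∅ | S=∅ | K=∅]
[1] [C=(if0 -3 then 5 else -4) | E=∅ | S=∅ | K=[let v]]
[2] [C=-3 | E=∅ | S=∅ | K=[if0 :: let v]]
[3] [C=-4 | E=∅ | S=∅ | K=[let v]]
[4] [C=((λp. -4) v) | E={v↦0} | S={0↦-4} | K=∅]
[5] [C=(λp. -4) | E={v↦0} | S={0↦-4} | K=[arg]]
[6] [C=v | E={v↦0} | S={0↦-4} | K=[fun]]
[7] [C=-4 | E={p↦1, v↦0} | S={0↦-4, 1↦-4} | K=∅]
→ final value -4

Answer: -4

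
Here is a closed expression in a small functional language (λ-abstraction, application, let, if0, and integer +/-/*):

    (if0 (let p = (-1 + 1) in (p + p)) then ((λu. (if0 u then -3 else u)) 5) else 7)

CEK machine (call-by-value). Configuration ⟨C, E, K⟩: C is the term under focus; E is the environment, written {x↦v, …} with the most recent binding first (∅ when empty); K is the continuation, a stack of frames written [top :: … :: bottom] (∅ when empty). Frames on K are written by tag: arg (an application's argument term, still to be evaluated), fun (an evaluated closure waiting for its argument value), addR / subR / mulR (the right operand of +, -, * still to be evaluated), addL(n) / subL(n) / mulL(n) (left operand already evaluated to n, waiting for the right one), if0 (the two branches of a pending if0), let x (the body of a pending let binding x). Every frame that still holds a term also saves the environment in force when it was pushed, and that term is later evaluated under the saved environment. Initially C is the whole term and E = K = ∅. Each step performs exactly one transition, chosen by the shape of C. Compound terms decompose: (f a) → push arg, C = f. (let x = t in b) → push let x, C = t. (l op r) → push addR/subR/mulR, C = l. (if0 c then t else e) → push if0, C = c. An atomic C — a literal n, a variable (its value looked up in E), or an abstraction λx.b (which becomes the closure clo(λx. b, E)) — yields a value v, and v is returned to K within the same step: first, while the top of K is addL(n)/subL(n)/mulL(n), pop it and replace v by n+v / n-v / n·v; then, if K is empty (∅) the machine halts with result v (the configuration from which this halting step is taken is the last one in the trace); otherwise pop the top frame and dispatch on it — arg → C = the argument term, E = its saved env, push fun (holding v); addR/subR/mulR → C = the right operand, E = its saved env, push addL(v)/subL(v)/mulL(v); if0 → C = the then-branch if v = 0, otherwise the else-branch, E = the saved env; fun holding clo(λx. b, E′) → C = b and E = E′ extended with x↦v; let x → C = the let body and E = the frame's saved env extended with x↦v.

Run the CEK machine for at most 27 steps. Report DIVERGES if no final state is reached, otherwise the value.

Answer: 5

Machine steps:
[0] ⟨C=(if0 (let p = (-1 + 1) in (p + p)) then ((λu. (if0 u then -3 else u)) 5) else 7); E=∅; K=∅⟩
[1] ⟨C=(let p = (-1 + 1) in (p + p)); E=∅; K=[if0]⟩
[2] ⟨C=(-1 + 1); E=∅; K=[let p :: if0]⟩
[3] ⟨C=-1; E=∅; K=[addR :: let p :: if0]⟩
[4] ⟨C=1; E=∅; K=[addL(-1) :: let p :: if0]⟩
[5] ⟨C=(p + p); E={p↦0}; K=[if0]⟩
[6] ⟨C=p; E={p↦0}; K=[addR :: if0]⟩
[7] ⟨C=p; E={p↦0}; K=[addL(0) :: if0]⟩
[8] ⟨C=((λu. (if0 u then -3 else u)) 5); E=∅; K=∅⟩
[9] ⟨C=(λu. (if0 u then -3 else u)); E=∅; K=[arg]⟩
[10] ⟨C=5; E=∅; K=[fun]⟩
[11] ⟨C=(if0 u then -3 else u); E={u↦5}; K=∅⟩
[12] ⟨C=u; E={u↦5}; K=[if0]⟩
[13] ⟨C=u; E={u↦5}; K=∅⟩
→ final value 5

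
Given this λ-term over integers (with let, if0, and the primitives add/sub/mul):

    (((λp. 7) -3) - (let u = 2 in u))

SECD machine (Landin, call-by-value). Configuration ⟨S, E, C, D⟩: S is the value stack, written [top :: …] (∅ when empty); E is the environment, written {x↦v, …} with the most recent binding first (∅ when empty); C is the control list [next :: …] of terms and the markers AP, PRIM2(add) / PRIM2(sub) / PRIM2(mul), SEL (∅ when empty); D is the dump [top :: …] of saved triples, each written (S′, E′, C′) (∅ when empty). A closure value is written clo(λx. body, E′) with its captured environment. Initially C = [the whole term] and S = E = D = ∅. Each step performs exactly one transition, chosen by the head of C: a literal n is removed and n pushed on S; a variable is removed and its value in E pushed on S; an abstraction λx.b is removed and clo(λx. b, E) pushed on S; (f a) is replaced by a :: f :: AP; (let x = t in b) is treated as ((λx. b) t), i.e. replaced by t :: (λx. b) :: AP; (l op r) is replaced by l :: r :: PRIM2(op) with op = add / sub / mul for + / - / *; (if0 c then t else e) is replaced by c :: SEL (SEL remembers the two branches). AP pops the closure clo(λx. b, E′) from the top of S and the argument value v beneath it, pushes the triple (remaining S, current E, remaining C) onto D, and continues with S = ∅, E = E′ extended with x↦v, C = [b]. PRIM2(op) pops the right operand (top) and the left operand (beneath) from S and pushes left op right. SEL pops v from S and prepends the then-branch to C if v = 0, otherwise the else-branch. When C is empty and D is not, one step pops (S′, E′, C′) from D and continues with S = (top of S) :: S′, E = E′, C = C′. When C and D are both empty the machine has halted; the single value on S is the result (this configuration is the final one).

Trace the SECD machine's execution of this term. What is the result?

Answer: 5

Derivation:
0. <S=∅, E=∅, C=[(((λp. 7) -3) - (let u = 2 in u))], D=∅>
1. <S=∅, E=∅, C=[((λp. 7) -3) :: (let u = 2 in u) :: PRIM2(sub)], D=∅>
2. <S=∅, E=∅, C=[-3 :: (λp. 7) :: AP :: (let u = 2 in u) :: PRIM2(sub)], D=∅>
3. <S=[-3], E=∅, C=[(λp. 7) :: AP :: (let u = 2 in u) :: PRIM2(sub)], D=∅>
4. <S=[clo(λp. 7, ∅) :: -3], E=∅, C=[AP :: (let u = 2 in u) :: PRIM2(sub)], D=∅>
5. <S=∅, E={p↦-3}, C=[7], D=[(∅, ∅, [(let u = 2 in u) :: PRIM2(sub)])]>
6. <S=[7], E={p↦-3}, C=∅, D=[(∅, ∅, [(let u = 2 in u) :: PRIM2(sub)])]>
7. <S=[7], E=∅, C=[(let u = 2 in u) :: PRIM2(sub)], D=∅>
8. <S=[7], E=∅, C=[2 :: (λu. u) :: AP :: PRIM2(sub)], D=∅>
9. <S=[2 :: 7], E=∅, C=[(λu. u) :: AP :: PRIM2(sub)], D=∅>
10. <S=[clo(λu. u, ∅) :: 2 :: 7], E=∅, C=[AP :: PRIM2(sub)], D=∅>
11. <S=∅, E={u↦2}, C=[u], D=[([7], ∅, [PRIM2(sub)])]>
12. <S=[2], E={u↦2}, C=∅, D=[([7], ∅, [PRIM2(sub)])]>
13. <S=[2 :: 7], E=∅, C=[PRIM2(sub)], D=∅>
14. <S=[5], E=∅, C=∅, D=∅>
→ final value 5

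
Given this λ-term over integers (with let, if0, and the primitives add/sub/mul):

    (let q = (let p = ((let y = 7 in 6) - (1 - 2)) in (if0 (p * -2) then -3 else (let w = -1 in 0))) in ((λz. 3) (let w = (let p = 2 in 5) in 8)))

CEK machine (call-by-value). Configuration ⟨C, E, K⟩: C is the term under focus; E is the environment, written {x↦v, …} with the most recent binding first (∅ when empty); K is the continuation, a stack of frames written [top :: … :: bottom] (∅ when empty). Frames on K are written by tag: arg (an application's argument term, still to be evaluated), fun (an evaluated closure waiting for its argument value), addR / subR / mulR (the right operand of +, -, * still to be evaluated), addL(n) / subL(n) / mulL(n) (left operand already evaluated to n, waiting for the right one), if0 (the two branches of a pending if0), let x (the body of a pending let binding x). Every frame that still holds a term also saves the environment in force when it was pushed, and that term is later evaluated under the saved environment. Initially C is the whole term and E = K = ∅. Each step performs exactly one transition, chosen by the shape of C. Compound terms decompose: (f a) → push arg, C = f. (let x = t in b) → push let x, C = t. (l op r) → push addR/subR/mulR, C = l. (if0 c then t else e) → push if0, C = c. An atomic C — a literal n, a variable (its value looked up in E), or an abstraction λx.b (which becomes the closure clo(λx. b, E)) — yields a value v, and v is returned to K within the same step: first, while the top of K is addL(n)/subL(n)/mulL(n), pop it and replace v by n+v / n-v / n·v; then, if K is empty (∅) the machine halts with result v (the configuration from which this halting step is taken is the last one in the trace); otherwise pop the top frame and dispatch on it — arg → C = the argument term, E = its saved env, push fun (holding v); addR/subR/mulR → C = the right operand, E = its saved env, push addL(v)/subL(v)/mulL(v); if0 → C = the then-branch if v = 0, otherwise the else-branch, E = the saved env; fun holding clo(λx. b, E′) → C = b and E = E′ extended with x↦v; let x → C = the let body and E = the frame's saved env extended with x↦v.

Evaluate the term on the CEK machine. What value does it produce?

[0] <C=(let q = (let p = ((let y = 7 in 6) - (1 - 2)) in (if0 (p * -2) then -3 else (let w = -1 in 0))) in ((λz. 3) (let w = (let p = 2 in 5) in 8))), E=∅, K=∅>
[1] <C=(let p = ((let y = 7 in 6) - (1 - 2)) in (if0 (p * -2) then -3 else (let w = -1 in 0))), E=∅, K=[let q]>
[2] <C=((let y = 7 in 6) - (1 - 2)), E=∅, K=[let p :: let q]>
[3] <C=(let y = 7 in 6), E=∅, K=[subR :: let p :: let q]>
[4] <C=7, E=∅, K=[let y :: subR :: let p :: let q]>
[5] <C=6, E={y↦7}, K=[subR :: let p :: let q]>
[6] <C=(1 - 2), E=∅, K=[subL(6) :: let p :: let q]>
[7] <C=1, E=∅, K=[subR :: subL(6) :: let p :: let q]>
[8] <C=2, E=∅, K=[subL(1) :: subL(6) :: let p :: let q]>
[9] <C=(if0 (p * -2) then -3 else (let w = -1 in 0)), E={p↦7}, K=[let q]>
[10] <C=(p * -2), E={p↦7}, K=[if0 :: let q]>
[11] <C=p, E={p↦7}, K=[mulR :: if0 :: let q]>
[12] <C=-2, E={p↦7}, K=[mulL(7) :: if0 :: let q]>
[13] <C=(let w = -1 in 0), E={p↦7}, K=[let q]>
[14] <C=-1, E={p↦7}, K=[let w :: let q]>
[15] <C=0, E={w↦-1, p↦7}, K=[let q]>
[16] <C=((λz. 3) (let w = (let p = 2 in 5) in 8)), E={q↦0}, K=∅>
[17] <C=(λz. 3), E={q↦0}, K=[arg]>
[18] <C=(let w = (let p = 2 in 5) in 8), E={q↦0}, K=[fun]>
[19] <C=(let p = 2 in 5), E={q↦0}, K=[let w :: fun]>
[20] <C=2, E={q↦0}, K=[let p :: let w :: fun]>
[21] <C=5, E={p↦2, q↦0}, K=[let w :: fun]>
[22] <C=8, E={w↦5, q↦0}, K=[fun]>
[23] <C=3, E={z↦8, q↦0}, K=∅>
→ final value 3

Answer: 3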